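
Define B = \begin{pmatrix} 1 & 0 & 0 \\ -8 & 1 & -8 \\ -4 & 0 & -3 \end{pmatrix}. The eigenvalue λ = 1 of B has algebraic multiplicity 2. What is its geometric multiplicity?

2

B − 1I = [[0, 0, 0], [-8, 0, -8], [-4, 0, -4]].
This matrix has rank 1, so its null space has dimension 3 − 1 = 2.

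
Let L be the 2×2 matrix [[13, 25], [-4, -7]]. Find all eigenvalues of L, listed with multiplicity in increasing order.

Characteristic polynomial: p(r) = r^2 - 6r + 9 = (r - 3)^2.
Roots (with multiplicity): 3, 3.

3, 3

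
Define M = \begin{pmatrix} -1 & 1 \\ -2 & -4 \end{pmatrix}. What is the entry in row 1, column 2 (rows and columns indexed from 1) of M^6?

Characteristic polynomial: μ^2 + 5μ + 6 = (μ + 2)(μ + 3), so the eigenvalues are -3, -2.
μ=-2: eigenvector (1, -1).
μ=-3: eigenvector (-1, 2).
P = [[1, -1], [-1, 2]], D = diag(-2, -3), P⁻¹ = [[2, 1], [1, 1]].
M⁶ = P·diag(64, 729)·P⁻¹ = [[-601, -665], [1330, 1394]].
The requested entry is -665.

-665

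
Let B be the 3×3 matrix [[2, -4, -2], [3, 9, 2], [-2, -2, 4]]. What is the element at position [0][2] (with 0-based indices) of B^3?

Characteristic polynomial: r^3 - 15r^2 + 74r - 120 = (r - 6)(r - 5)(r - 4), so the eigenvalues are 4, 5, 6.
r=6: eigenvector (1, -1, 0).
r=5: eigenvector (0, 1, -2).
r=4: eigenvector (1, -1, 1).
P = [[1, 0, 1], [-1, 1, -1], [0, -2, 1]], D = diag(6, 5, 4), P⁻¹ = [[-1, -2, -1], [1, 1, 0], [2, 2, 1]].
B³ = P·diag(216, 125, 64)·P⁻¹ = [[-88, -304, -152], [213, 429, 152], [-122, -122, 64]].
The requested entry is -152.

-152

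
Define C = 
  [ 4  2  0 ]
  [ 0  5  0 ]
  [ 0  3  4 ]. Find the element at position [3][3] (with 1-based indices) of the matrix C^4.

Characteristic polynomial: t^3 - 13t^2 + 56t - 80 = (t - 5)(t - 4)^2, so the eigenvalues are 4, 4, 5.
t=4: eigenvector (1, 0, 1).
t=5: eigenvector (2, 1, 3).
t=4: eigenvector (1, 0, 2).
P = [[1, 2, 1], [0, 1, 0], [1, 3, 2]], D = diag(4, 5, 4), P⁻¹ = [[2, -1, -1], [0, 1, 0], [-1, -1, 1]].
C⁴ = P·diag(256, 625, 256)·P⁻¹ = [[256, 738, 0], [0, 625, 0], [0, 1107, 256]].
The requested entry is 256.

256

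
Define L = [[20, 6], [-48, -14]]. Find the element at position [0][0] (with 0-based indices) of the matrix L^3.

Characteristic polynomial: λ^2 - 6λ + 8 = (λ - 4)(λ - 2), so the eigenvalues are 2, 4.
λ=4: eigenvector (3, -8).
λ=2: eigenvector (1, -3).
P = [[3, 1], [-8, -3]], D = diag(4, 2), P⁻¹ = [[3, 1], [-8, -3]].
L³ = P·diag(64, 8)·P⁻¹ = [[512, 168], [-1344, -440]].
The requested entry is 512.

512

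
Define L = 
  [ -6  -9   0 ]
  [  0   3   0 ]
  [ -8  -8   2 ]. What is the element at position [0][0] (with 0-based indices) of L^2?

36

Characteristic polynomial: t^3 + t^2 - 24t + 36 = (t - 3)(t - 2)(t + 6), so the eigenvalues are -6, 2, 3.
t=-6: eigenvector (1, 0, 1).
t=3: eigenvector (-1, 1, 0).
t=2: eigenvector (0, 0, 1).
P = [[1, -1, 0], [0, 1, 0], [1, 0, 1]], D = diag(-6, 3, 2), P⁻¹ = [[1, 1, 0], [0, 1, 0], [-1, -1, 1]].
L² = P·diag(36, 9, 4)·P⁻¹ = [[36, 27, 0], [0, 9, 0], [32, 32, 4]].
The requested entry is 36.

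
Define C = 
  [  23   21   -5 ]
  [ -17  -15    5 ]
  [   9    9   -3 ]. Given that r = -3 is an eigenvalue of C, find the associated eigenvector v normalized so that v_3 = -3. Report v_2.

3

C + 3I = [[26, 21, -5], [-17, -12, 5], [9, 9, 0]].
Solving (C + 3I)v = 0 gives the eigenspace spanned by (-3, 3, -3).
With v_3 = -3, v = (-3, 3, -3), so v_2 = 3.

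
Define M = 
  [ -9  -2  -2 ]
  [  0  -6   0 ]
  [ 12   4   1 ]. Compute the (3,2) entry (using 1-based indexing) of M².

Characteristic polynomial: r^3 + 14r^2 + 63r + 90 = (r + 3)(r + 5)(r + 6), so the eigenvalues are -6, -5, -3.
r=-5: eigenvector (1, 0, -2).
r=-6: eigenvector (2, 1, -4).
r=-3: eigenvector (-1, 0, 3).
P = [[1, 2, -1], [0, 1, 0], [-2, -4, 3]], D = diag(-5, -6, -3), P⁻¹ = [[3, -2, 1], [0, 1, 0], [2, 0, 1]].
M² = P·diag(25, 36, 9)·P⁻¹ = [[57, 22, 16], [0, 36, 0], [-96, -44, -23]].
The requested entry is -44.

-44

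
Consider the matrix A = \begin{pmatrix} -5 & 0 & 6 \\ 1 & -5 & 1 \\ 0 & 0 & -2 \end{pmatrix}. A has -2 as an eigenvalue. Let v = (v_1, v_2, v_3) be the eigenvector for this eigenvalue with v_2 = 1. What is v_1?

A + 2I = [[-3, 0, 6], [1, -3, 1], [0, 0, 0]].
Solving (A + 2I)v = 0 gives the eigenspace spanned by (2, 1, 1).
With v_2 = 1, v = (2, 1, 1), so v_1 = 2.

2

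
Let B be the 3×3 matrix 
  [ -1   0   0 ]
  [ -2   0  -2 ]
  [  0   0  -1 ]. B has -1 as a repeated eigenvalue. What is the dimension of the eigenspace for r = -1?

B + 1I = [[0, 0, 0], [-2, 1, -2], [0, 0, 0]].
This matrix has rank 1, so its null space has dimension 3 − 1 = 2.

2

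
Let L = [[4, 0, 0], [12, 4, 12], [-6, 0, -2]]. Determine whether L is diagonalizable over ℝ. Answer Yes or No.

Yes

Characteristic polynomial: p(t) = t^3 - 6t^2 + 32 = (t - 4)^2(t + 2).
t = 4 has algebraic multiplicity 2; rank(L − 4I) = 1, so geometric multiplicity = 2.
Every eigenvalue has geometric = algebraic multiplicity, so L is diagonalizable.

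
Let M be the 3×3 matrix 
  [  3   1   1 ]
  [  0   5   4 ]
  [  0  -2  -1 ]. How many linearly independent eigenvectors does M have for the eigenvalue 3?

1

M − 3I = [[0, 1, 1], [0, 2, 4], [0, -2, -4]].
This matrix has rank 2, so its null space has dimension 3 − 2 = 1.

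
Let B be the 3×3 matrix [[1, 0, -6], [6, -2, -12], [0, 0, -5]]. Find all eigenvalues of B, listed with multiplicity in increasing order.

Characteristic polynomial: p(s) = s^3 + 6s^2 + 3s - 10 = (s - 1)(s + 2)(s + 5).
Roots (with multiplicity): -5, -2, 1.

-5, -2, 1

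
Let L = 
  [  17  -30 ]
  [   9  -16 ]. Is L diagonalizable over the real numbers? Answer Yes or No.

Yes

Characteristic polynomial: p(t) = t^2 - t - 2 = (t - 2)(t + 1).
All 2 eigenvalues are distinct, so L is diagonalizable.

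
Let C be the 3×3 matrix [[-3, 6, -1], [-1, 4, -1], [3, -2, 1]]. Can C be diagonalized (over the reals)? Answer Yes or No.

No

Characteristic polynomial: p(r) = r^3 - 2r^2 - 4r + 8 = (r - 2)^2(r + 2).
r = 2 has algebraic multiplicity 2; rank(C − 2I) = 2, so geometric multiplicity = 1.
Geometric multiplicity < algebraic multiplicity, so C is not diagonalizable.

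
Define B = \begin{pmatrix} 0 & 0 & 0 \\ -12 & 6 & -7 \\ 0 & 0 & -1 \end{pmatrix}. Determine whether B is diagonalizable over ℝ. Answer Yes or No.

Yes

Characteristic polynomial: p(μ) = μ^3 - 5μ^2 - 6μ = μ(μ - 6)(μ + 1).
All 3 eigenvalues are distinct, so B is diagonalizable.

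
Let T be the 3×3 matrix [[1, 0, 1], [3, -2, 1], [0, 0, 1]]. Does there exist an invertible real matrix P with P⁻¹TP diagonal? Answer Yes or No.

Characteristic polynomial: p(r) = r^3 - 3r + 2 = (r - 1)^2(r + 2).
r = 1 has algebraic multiplicity 2; rank(T − 1I) = 2, so geometric multiplicity = 1.
Geometric multiplicity < algebraic multiplicity, so T is not diagonalizable.

No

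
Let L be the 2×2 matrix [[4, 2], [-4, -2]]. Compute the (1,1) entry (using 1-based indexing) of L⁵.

Characteristic polynomial: μ^2 - 2μ = μ(μ - 2), so the eigenvalues are 0, 2.
μ=2: eigenvector (1, -1).
μ=0: eigenvector (1, -2).
P = [[1, 1], [-1, -2]], D = diag(2, 0), P⁻¹ = [[2, 1], [-1, -1]].
L⁵ = P·diag(32, 0)·P⁻¹ = [[64, 32], [-64, -32]].
The requested entry is 64.

64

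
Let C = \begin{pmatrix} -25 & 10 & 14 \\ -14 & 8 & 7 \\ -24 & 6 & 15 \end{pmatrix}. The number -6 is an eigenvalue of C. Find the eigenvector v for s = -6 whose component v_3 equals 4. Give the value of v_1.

C + 6I = [[-19, 10, 14], [-14, 14, 7], [-24, 6, 21]].
Solving (C + 6I)v = 0 gives the eigenspace spanned by (4, 2, 4).
With v_3 = 4, v = (4, 2, 4), so v_1 = 4.

4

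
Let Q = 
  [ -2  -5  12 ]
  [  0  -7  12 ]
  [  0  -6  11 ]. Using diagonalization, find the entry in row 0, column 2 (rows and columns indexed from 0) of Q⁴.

Characteristic polynomial: s^3 - 2s^2 - 13s - 10 = (s - 5)(s + 1)(s + 2), so the eigenvalues are -2, -1, 5.
s=5: eigenvector (1, 1, 1).
s=-2: eigenvector (1, 0, 0).
s=-1: eigenvector (-2, -2, -1).
P = [[1, 1, -2], [1, 0, -2], [1, 0, -1]], D = diag(5, -2, -1), P⁻¹ = [[0, -1, 2], [1, -1, 0], [0, -1, 1]].
Q⁴ = P·diag(625, 16, 1)·P⁻¹ = [[16, -639, 1248], [0, -623, 1248], [0, -624, 1249]].
The requested entry is 1248.

1248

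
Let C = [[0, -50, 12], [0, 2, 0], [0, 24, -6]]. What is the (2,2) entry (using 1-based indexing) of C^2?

4

Characteristic polynomial: t^3 + 4t^2 - 12t = t(t - 2)(t + 6), so the eigenvalues are -6, 0, 2.
t=0: eigenvector (1, 0, 0).
t=2: eigenvector (-7, 1, 3).
t=-6: eigenvector (-2, 0, 1).
P = [[1, -7, -2], [0, 1, 0], [0, 3, 1]], D = diag(0, 2, -6), P⁻¹ = [[1, 1, 2], [0, 1, 0], [0, -3, 1]].
C² = P·diag(0, 4, 36)·P⁻¹ = [[0, 188, -72], [0, 4, 0], [0, -96, 36]].
The requested entry is 4.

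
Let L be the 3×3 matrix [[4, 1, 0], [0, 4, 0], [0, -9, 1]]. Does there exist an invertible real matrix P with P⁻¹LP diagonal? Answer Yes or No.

No

Characteristic polynomial: p(λ) = λ^3 - 9λ^2 + 24λ - 16 = (λ - 4)^2(λ - 1).
λ = 4 has algebraic multiplicity 2; rank(L − 4I) = 2, so geometric multiplicity = 1.
Geometric multiplicity < algebraic multiplicity, so L is not diagonalizable.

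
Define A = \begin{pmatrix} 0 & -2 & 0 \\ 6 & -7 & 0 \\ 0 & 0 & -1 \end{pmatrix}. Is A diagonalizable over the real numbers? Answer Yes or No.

Characteristic polynomial: p(t) = t^3 + 8t^2 + 19t + 12 = (t + 1)(t + 3)(t + 4).
All 3 eigenvalues are distinct, so A is diagonalizable.

Yes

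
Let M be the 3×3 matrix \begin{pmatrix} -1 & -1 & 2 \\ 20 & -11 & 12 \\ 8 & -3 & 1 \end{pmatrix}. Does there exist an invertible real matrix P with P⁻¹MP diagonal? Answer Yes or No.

No

Characteristic polynomial: p(s) = s^3 + 11s^2 + 39s + 45 = (s + 3)^2(s + 5).
s = -3 has algebraic multiplicity 2; rank(M + 3I) = 2, so geometric multiplicity = 1.
Geometric multiplicity < algebraic multiplicity, so M is not diagonalizable.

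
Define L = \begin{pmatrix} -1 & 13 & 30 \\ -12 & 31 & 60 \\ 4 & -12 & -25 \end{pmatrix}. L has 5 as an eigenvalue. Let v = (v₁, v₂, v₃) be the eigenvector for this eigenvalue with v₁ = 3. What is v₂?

6

L − 5I = [[-6, 13, 30], [-12, 26, 60], [4, -12, -30]].
Solving (L − 5I)v = 0 gives the eigenspace spanned by (3, 6, -2).
With v₁ = 3, v = (3, 6, -2), so v₂ = 6.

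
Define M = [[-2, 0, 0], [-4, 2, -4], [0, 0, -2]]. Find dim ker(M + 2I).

2

M + 2I = [[0, 0, 0], [-4, 4, -4], [0, 0, 0]].
This matrix has rank 1, so its null space has dimension 3 − 1 = 2.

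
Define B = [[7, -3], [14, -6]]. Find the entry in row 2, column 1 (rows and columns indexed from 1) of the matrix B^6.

Characteristic polynomial: r^2 - r = r(r - 1), so the eigenvalues are 0, 1.
r=1: eigenvector (1, 2).
r=0: eigenvector (3, 7).
P = [[1, 3], [2, 7]], D = diag(1, 0), P⁻¹ = [[7, -3], [-2, 1]].
B⁶ = P·diag(1, 0)·P⁻¹ = [[7, -3], [14, -6]].
The requested entry is 14.

14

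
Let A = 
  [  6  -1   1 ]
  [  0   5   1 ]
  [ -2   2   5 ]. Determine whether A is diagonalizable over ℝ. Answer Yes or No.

Characteristic polynomial: p(s) = s^3 - 16s^2 + 85s - 150 = (s - 6)(s - 5)^2.
s = 5 has algebraic multiplicity 2; rank(A − 5I) = 2, so geometric multiplicity = 1.
Geometric multiplicity < algebraic multiplicity, so A is not diagonalizable.

No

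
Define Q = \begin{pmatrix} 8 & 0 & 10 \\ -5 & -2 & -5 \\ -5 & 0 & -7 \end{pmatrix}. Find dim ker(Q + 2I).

2

Q + 2I = [[10, 0, 10], [-5, 0, -5], [-5, 0, -5]].
This matrix has rank 1, so its null space has dimension 3 − 1 = 2.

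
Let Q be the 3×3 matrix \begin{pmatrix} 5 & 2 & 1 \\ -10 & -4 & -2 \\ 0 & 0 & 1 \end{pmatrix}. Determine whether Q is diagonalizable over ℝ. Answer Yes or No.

Characteristic polynomial: p(μ) = μ^3 - 2μ^2 + μ = μ(μ - 1)^2.
μ = 1 has algebraic multiplicity 2; rank(Q − 1I) = 2, so geometric multiplicity = 1.
Geometric multiplicity < algebraic multiplicity, so Q is not diagonalizable.

No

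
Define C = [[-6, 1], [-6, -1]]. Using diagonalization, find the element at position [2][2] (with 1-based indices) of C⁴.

Characteristic polynomial: s^2 + 7s + 12 = (s + 3)(s + 4), so the eigenvalues are -4, -3.
s=-3: eigenvector (1, 3).
s=-4: eigenvector (-1, -2).
P = [[1, -1], [3, -2]], D = diag(-3, -4), P⁻¹ = [[-2, 1], [-3, 1]].
C⁴ = P·diag(81, 256)·P⁻¹ = [[606, -175], [1050, -269]].
The requested entry is -269.

-269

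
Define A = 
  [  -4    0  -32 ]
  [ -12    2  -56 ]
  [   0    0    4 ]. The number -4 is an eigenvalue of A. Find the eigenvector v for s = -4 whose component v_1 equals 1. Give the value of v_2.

2

A + 4I = [[0, 0, -32], [-12, 6, -56], [0, 0, 8]].
Solving (A + 4I)v = 0 gives the eigenspace spanned by (1, 2, 0).
With v_1 = 1, v = (1, 2, 0), so v_2 = 2.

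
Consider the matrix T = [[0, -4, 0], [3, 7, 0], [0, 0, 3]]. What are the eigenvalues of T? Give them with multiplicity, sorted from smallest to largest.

3, 3, 4

Characteristic polynomial: p(μ) = μ^3 - 10μ^2 + 33μ - 36 = (μ - 4)(μ - 3)^2.
Roots (with multiplicity): 3, 3, 4.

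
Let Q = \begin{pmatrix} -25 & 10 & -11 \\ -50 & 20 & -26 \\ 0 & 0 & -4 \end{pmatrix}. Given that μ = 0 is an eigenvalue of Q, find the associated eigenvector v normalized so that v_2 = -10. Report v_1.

Q = [[-25, 10, -11], [-50, 20, -26], [0, 0, -4]].
Solving (Q)v = 0 gives the eigenspace spanned by (-4, -10, 0).
With v_2 = -10, v = (-4, -10, 0), so v_1 = -4.

-4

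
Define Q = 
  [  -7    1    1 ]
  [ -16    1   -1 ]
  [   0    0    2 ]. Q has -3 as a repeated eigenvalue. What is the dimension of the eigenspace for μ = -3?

Q + 3I = [[-4, 1, 1], [-16, 4, -1], [0, 0, 5]].
This matrix has rank 2, so its null space has dimension 3 − 2 = 1.

1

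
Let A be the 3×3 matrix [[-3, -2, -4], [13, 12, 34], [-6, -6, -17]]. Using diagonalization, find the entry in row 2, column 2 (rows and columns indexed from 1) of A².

Characteristic polynomial: λ^3 + 8λ^2 + 17λ + 10 = (λ + 1)(λ + 2)(λ + 5), so the eigenvalues are -5, -2, -1.
λ=-1: eigenvector (1, -1, 0).
λ=-2: eigenvector (2, 3, -2).
λ=-5: eigenvector (0, -2, 1).
P = [[1, 2, 0], [-1, 3, -2], [0, -2, 1]], D = diag(-1, -2, -5), P⁻¹ = [[-1, -2, -4], [1, 1, 2], [2, 2, 5]].
A² = P·diag(1, 4, 25)·P⁻¹ = [[7, 6, 12], [-87, -86, -222], [42, 42, 109]].
The requested entry is -86.

-86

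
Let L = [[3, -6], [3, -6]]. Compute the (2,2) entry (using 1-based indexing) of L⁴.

Characteristic polynomial: t^2 + 3t = t(t + 3), so the eigenvalues are -3, 0.
t=0: eigenvector (2, 1).
t=-3: eigenvector (1, 1).
P = [[2, 1], [1, 1]], D = diag(0, -3), P⁻¹ = [[1, -1], [-1, 2]].
L⁴ = P·diag(0, 81)·P⁻¹ = [[-81, 162], [-81, 162]].
The requested entry is 162.

162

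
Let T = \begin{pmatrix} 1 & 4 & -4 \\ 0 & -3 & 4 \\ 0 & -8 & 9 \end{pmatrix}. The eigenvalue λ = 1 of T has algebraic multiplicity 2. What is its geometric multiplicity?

2

T − 1I = [[0, 4, -4], [0, -4, 4], [0, -8, 8]].
This matrix has rank 1, so its null space has dimension 3 − 1 = 2.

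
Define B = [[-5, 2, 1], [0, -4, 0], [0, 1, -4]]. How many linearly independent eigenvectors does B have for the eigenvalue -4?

1

B + 4I = [[-1, 2, 1], [0, 0, 0], [0, 1, 0]].
This matrix has rank 2, so its null space has dimension 3 − 2 = 1.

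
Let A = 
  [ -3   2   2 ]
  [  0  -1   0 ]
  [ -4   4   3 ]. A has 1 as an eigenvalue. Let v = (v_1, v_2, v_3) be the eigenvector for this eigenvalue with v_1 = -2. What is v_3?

-4

A − 1I = [[-4, 2, 2], [0, -2, 0], [-4, 4, 2]].
Solving (A − 1I)v = 0 gives the eigenspace spanned by (-2, 0, -4).
With v_1 = -2, v = (-2, 0, -4), so v_3 = -4.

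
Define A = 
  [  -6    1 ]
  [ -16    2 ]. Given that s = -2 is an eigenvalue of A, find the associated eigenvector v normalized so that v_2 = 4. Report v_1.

1

A + 2I = [[-4, 1], [-16, 4]].
Solving (A + 2I)v = 0 gives the eigenspace spanned by (1, 4).
With v_2 = 4, v = (1, 4), so v_1 = 1.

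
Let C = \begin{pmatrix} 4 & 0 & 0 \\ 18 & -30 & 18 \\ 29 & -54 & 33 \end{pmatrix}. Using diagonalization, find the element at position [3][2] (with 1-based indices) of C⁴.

Characteristic polynomial: μ^3 - 7μ^2 - 6μ + 72 = (μ - 6)(μ - 4)(μ + 3), so the eigenvalues are -3, 4, 6.
μ=4: eigenvector (1, 0, -1).
μ=6: eigenvector (0, 1, 2).
μ=-3: eigenvector (0, -2, -3).
P = [[1, 0, 0], [0, 1, -2], [-1, 2, -3]], D = diag(4, 6, -3), P⁻¹ = [[1, 0, 0], [2, -3, 2], [1, -2, 1]].
C⁴ = P·diag(256, 1296, 81)·P⁻¹ = [[256, 0, 0], [2430, -3564, 2430], [4685, -7290, 4941]].
The requested entry is -7290.

-7290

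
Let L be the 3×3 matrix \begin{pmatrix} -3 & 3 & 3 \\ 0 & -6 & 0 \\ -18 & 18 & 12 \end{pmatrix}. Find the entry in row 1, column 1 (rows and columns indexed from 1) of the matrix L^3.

Characteristic polynomial: t^3 - 3t^2 - 36t + 108 = (t - 6)(t - 3)(t + 6), so the eigenvalues are -6, 3, 6.
t=3: eigenvector (1, 0, 2).
t=-6: eigenvector (0, 1, -1).
t=6: eigenvector (1, 0, 3).
P = [[1, 0, 1], [0, 1, 0], [2, -1, 3]], D = diag(3, -6, 6), P⁻¹ = [[3, -1, -1], [0, 1, 0], [-2, 1, 1]].
L³ = P·diag(27, -216, 216)·P⁻¹ = [[-351, 189, 189], [0, -216, 0], [-1134, 810, 594]].
The requested entry is -351.

-351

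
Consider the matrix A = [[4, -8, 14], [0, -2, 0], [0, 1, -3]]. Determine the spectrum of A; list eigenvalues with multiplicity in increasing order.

Characteristic polynomial: p(μ) = μ^3 + μ^2 - 14μ - 24 = (μ - 4)(μ + 2)(μ + 3).
Roots (with multiplicity): -3, -2, 4.

-3, -2, 4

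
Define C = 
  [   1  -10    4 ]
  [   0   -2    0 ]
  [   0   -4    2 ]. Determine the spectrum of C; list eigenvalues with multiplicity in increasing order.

Characteristic polynomial: p(λ) = λ^3 - λ^2 - 4λ + 4 = (λ - 2)(λ - 1)(λ + 2).
Roots (with multiplicity): -2, 1, 2.

-2, 1, 2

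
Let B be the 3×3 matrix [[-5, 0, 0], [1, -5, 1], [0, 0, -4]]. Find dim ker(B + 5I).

B + 5I = [[0, 0, 0], [1, 0, 1], [0, 0, 1]].
This matrix has rank 2, so its null space has dimension 3 − 2 = 1.

1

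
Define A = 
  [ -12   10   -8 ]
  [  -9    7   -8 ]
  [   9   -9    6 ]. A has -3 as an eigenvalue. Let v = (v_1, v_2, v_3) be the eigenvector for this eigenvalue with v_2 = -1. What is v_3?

1

A + 3I = [[-9, 10, -8], [-9, 10, -8], [9, -9, 9]].
Solving (A + 3I)v = 0 gives the eigenspace spanned by (-2, -1, 1).
With v_2 = -1, v = (-2, -1, 1), so v_3 = 1.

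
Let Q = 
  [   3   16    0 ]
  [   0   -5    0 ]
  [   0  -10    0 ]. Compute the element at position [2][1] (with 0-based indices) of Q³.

Characteristic polynomial: r^3 + 2r^2 - 15r = r(r - 3)(r + 5), so the eigenvalues are -5, 0, 3.
r=0: eigenvector (0, 0, 1).
r=-5: eigenvector (-2, 1, 2).
r=3: eigenvector (1, 0, 0).
P = [[0, -2, 1], [0, 1, 0], [1, 2, 0]], D = diag(0, -5, 3), P⁻¹ = [[0, -2, 1], [0, 1, 0], [1, 2, 0]].
Q³ = P·diag(0, -125, 27)·P⁻¹ = [[27, 304, 0], [0, -125, 0], [0, -250, 0]].
The requested entry is -250.

-250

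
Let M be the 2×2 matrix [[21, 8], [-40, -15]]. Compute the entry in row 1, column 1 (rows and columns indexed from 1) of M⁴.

3121

Characteristic polynomial: s^2 - 6s + 5 = (s - 5)(s - 1), so the eigenvalues are 1, 5.
s=1: eigenvector (-2, 5).
s=5: eigenvector (1, -2).
P = [[-2, 1], [5, -2]], D = diag(1, 5), P⁻¹ = [[2, 1], [5, 2]].
M⁴ = P·diag(1, 625)·P⁻¹ = [[3121, 1248], [-6240, -2495]].
The requested entry is 3121.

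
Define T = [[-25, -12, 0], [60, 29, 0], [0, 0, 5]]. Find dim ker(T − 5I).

T − 5I = [[-30, -12, 0], [60, 24, 0], [0, 0, 0]].
This matrix has rank 1, so its null space has dimension 3 − 1 = 2.

2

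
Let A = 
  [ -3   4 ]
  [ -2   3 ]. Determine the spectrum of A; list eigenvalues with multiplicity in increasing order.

Characteristic polynomial: p(s) = s^2 - 1 = (s - 1)(s + 1).
Roots (with multiplicity): -1, 1.

-1, 1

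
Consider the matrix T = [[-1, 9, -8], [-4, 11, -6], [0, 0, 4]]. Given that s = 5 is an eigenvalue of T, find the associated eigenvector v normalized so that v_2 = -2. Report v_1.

-3

T − 5I = [[-6, 9, -8], [-4, 6, -6], [0, 0, -1]].
Solving (T − 5I)v = 0 gives the eigenspace spanned by (-3, -2, 0).
With v_2 = -2, v = (-3, -2, 0), so v_1 = -3.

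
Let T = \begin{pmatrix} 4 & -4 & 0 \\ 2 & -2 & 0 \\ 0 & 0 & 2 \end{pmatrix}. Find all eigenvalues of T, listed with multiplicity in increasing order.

Characteristic polynomial: p(μ) = μ^3 - 4μ^2 + 4μ = μ(μ - 2)^2.
Roots (with multiplicity): 0, 2, 2.

0, 2, 2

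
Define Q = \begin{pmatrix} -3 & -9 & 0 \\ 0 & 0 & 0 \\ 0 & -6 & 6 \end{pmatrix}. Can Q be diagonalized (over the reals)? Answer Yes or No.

Yes

Characteristic polynomial: p(μ) = μ^3 - 3μ^2 - 18μ = μ(μ - 6)(μ + 3).
All 3 eigenvalues are distinct, so Q is diagonalizable.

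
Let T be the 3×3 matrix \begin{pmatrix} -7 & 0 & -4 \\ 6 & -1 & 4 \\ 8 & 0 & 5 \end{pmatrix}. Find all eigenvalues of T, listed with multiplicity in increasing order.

Characteristic polynomial: p(r) = r^3 + 3r^2 - r - 3 = (r - 1)(r + 1)(r + 3).
Roots (with multiplicity): -3, -1, 1.

-3, -1, 1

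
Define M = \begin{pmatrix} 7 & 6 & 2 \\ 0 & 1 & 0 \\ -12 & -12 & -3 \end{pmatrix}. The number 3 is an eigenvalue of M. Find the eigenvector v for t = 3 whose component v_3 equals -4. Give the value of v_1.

M − 3I = [[4, 6, 2], [0, -2, 0], [-12, -12, -6]].
Solving (M − 3I)v = 0 gives the eigenspace spanned by (2, 0, -4).
With v_3 = -4, v = (2, 0, -4), so v_1 = 2.

2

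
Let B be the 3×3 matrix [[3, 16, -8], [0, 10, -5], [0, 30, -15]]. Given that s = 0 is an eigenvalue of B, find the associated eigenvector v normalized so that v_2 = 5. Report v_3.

10

B = [[3, 16, -8], [0, 10, -5], [0, 30, -15]].
Solving (B)v = 0 gives the eigenspace spanned by (0, 5, 10).
With v_2 = 5, v = (0, 5, 10), so v_3 = 10.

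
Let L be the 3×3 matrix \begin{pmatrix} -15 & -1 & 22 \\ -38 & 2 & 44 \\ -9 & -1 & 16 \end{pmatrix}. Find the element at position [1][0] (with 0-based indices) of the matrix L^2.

98

Characteristic polynomial: s^3 - 3s^2 - 34s + 120 = (s - 5)(s - 4)(s + 6), so the eigenvalues are -6, 4, 5.
s=5: eigenvector (1, 2, 1).
s=4: eigenvector (1, 3, 1).
s=-6: eigenvector (-2, -4, -1).
P = [[1, 1, -2], [2, 3, -4], [1, 1, -1]], D = diag(5, 4, -6), P⁻¹ = [[1, -1, 2], [-2, 1, 0], [-1, 0, 1]].
L² = P·diag(25, 16, 36)·P⁻¹ = [[65, -9, -22], [98, -2, -44], [29, -9, 14]].
The requested entry is 98.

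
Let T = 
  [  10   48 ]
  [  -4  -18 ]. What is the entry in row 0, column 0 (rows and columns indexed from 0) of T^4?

Characteristic polynomial: μ^2 + 8μ + 12 = (μ + 2)(μ + 6), so the eigenvalues are -6, -2.
μ=-2: eigenvector (4, -1).
μ=-6: eigenvector (-3, 1).
P = [[4, -3], [-1, 1]], D = diag(-2, -6), P⁻¹ = [[1, 3], [1, 4]].
T⁴ = P·diag(16, 1296)·P⁻¹ = [[-3824, -15360], [1280, 5136]].
The requested entry is -3824.

-3824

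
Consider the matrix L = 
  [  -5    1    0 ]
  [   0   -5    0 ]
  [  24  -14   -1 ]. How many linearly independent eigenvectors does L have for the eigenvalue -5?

1

L + 5I = [[0, 1, 0], [0, 0, 0], [24, -14, 4]].
This matrix has rank 2, so its null space has dimension 3 − 2 = 1.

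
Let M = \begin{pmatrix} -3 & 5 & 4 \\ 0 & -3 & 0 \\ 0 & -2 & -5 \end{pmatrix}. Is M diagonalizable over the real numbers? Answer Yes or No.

No

Characteristic polynomial: p(r) = r^3 + 11r^2 + 39r + 45 = (r + 3)^2(r + 5).
r = -3 has algebraic multiplicity 2; rank(M + 3I) = 2, so geometric multiplicity = 1.
Geometric multiplicity < algebraic multiplicity, so M is not diagonalizable.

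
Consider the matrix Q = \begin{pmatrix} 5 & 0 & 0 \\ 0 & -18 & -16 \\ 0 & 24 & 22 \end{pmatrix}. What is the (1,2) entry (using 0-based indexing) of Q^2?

Characteristic polynomial: s^3 - 9s^2 + 8s + 60 = (s - 6)(s - 5)(s + 2), so the eigenvalues are -2, 5, 6.
s=5: eigenvector (1, 0, 0).
s=-2: eigenvector (0, 1, -1).
s=6: eigenvector (0, -2, 3).
P = [[1, 0, 0], [0, 1, -2], [0, -1, 3]], D = diag(5, -2, 6), P⁻¹ = [[1, 0, 0], [0, 3, 2], [0, 1, 1]].
Q² = P·diag(25, 4, 36)·P⁻¹ = [[25, 0, 0], [0, -60, -64], [0, 96, 100]].
The requested entry is -64.

-64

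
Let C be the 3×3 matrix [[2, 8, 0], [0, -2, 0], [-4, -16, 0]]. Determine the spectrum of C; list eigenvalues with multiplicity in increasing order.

-2, 0, 2

Characteristic polynomial: p(t) = t^3 - 4t = t(t - 2)(t + 2).
Roots (with multiplicity): -2, 0, 2.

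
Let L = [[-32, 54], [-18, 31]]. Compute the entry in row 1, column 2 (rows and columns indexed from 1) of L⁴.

-2214

Characteristic polynomial: μ^2 + μ - 20 = (μ - 4)(μ + 5), so the eigenvalues are -5, 4.
μ=-5: eigenvector (2, 1).
μ=4: eigenvector (-3, -2).
P = [[2, -3], [1, -2]], D = diag(-5, 4), P⁻¹ = [[2, -3], [1, -2]].
L⁴ = P·diag(625, 256)·P⁻¹ = [[1732, -2214], [738, -851]].
The requested entry is -2214.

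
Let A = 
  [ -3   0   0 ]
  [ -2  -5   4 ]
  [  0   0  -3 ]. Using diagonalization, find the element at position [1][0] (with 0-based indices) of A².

Characteristic polynomial: s^3 + 11s^2 + 39s + 45 = (s + 3)^2(s + 5), so the eigenvalues are -5, -3, -3.
s=-3: eigenvector (1, -1, 0).
s=-5: eigenvector (0, 1, 0).
s=-3: eigenvector (2, 0, 1).
P = [[1, 0, 2], [-1, 1, 0], [0, 0, 1]], D = diag(-3, -5, -3), P⁻¹ = [[1, 0, -2], [1, 1, -2], [0, 0, 1]].
A² = P·diag(9, 25, 9)·P⁻¹ = [[9, 0, 0], [16, 25, -32], [0, 0, 9]].
The requested entry is 16.

16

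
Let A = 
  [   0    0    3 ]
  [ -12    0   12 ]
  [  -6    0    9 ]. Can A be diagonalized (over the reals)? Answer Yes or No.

Yes

Characteristic polynomial: p(λ) = λ^3 - 9λ^2 + 18λ = λ(λ - 6)(λ - 3).
All 3 eigenvalues are distinct, so A is diagonalizable.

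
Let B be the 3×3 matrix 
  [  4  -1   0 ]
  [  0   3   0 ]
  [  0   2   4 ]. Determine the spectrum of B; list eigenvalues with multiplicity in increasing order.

3, 4, 4

Characteristic polynomial: p(s) = s^3 - 11s^2 + 40s - 48 = (s - 4)^2(s - 3).
Roots (with multiplicity): 3, 4, 4.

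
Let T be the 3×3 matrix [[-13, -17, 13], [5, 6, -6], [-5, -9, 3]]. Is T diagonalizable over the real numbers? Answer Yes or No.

No

Characteristic polynomial: p(s) = s^3 + 4s^2 - 3s - 18 = (s - 2)(s + 3)^2.
s = -3 has algebraic multiplicity 2; rank(T + 3I) = 2, so geometric multiplicity = 1.
Geometric multiplicity < algebraic multiplicity, so T is not diagonalizable.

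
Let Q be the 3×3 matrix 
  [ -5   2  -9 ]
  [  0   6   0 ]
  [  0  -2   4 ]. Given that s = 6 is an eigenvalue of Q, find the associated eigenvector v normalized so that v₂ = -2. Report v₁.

Q − 6I = [[-11, 2, -9], [0, 0, 0], [0, -2, -2]].
Solving (Q − 6I)v = 0 gives the eigenspace spanned by (-2, -2, 2).
With v₂ = -2, v = (-2, -2, 2), so v₁ = -2.

-2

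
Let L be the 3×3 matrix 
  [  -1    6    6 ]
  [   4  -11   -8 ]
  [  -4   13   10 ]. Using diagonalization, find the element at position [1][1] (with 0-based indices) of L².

41

Characteristic polynomial: λ^3 + 2λ^2 - 5λ - 6 = (λ - 2)(λ + 1)(λ + 3), so the eigenvalues are -3, -1, 2.
λ=-1: eigenvector (1, 2, -2).
λ=-3: eigenvector (0, 1, -1).
λ=2: eigenvector (2, 0, 1).
P = [[1, 0, 2], [2, 1, 0], [-2, -1, 1]], D = diag(-1, -3, 2), P⁻¹ = [[1, -2, -2], [-2, 5, 4], [0, 1, 1]].
L² = P·diag(1, 9, 4)·P⁻¹ = [[1, 6, 6], [-16, 41, 32], [16, -37, -28]].
The requested entry is 41.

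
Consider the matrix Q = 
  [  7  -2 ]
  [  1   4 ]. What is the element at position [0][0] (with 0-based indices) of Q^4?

Characteristic polynomial: t^2 - 11t + 30 = (t - 6)(t - 5), so the eigenvalues are 5, 6.
t=5: eigenvector (1, 1).
t=6: eigenvector (2, 1).
P = [[1, 2], [1, 1]], D = diag(5, 6), P⁻¹ = [[-1, 2], [1, -1]].
Q⁴ = P·diag(625, 1296)·P⁻¹ = [[1967, -1342], [671, -46]].
The requested entry is 1967.

1967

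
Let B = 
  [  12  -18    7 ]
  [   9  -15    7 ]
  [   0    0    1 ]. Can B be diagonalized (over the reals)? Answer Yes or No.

Yes

Characteristic polynomial: p(t) = t^3 + 2t^2 - 21t + 18 = (t - 3)(t - 1)(t + 6).
All 3 eigenvalues are distinct, so B is diagonalizable.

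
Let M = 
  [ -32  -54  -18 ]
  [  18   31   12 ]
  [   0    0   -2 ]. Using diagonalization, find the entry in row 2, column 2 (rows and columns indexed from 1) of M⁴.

-851

Characteristic polynomial: r^3 + 3r^2 - 18r - 40 = (r - 4)(r + 2)(r + 5), so the eigenvalues are -5, -2, 4.
r=4: eigenvector (-3, 2, 0).
r=-5: eigenvector (-2, 1, 0).
r=-2: eigenvector (3, -2, 1).
P = [[-3, -2, 3], [2, 1, -2], [0, 0, 1]], D = diag(4, -5, -2), P⁻¹ = [[1, 2, 1], [-2, -3, 0], [0, 0, 1]].
M⁴ = P·diag(256, 625, 16)·P⁻¹ = [[1732, 2214, -720], [-738, -851, 480], [0, 0, 16]].
The requested entry is -851.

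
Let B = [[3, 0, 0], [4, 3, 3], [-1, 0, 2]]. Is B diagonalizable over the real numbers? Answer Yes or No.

No

Characteristic polynomial: p(s) = s^3 - 8s^2 + 21s - 18 = (s - 3)^2(s - 2).
s = 3 has algebraic multiplicity 2; rank(B − 3I) = 2, so geometric multiplicity = 1.
Geometric multiplicity < algebraic multiplicity, so B is not diagonalizable.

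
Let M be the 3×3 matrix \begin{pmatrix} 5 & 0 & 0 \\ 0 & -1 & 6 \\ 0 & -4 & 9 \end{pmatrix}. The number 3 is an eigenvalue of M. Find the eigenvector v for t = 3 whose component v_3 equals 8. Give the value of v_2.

M − 3I = [[2, 0, 0], [0, -4, 6], [0, -4, 6]].
Solving (M − 3I)v = 0 gives the eigenspace spanned by (0, 12, 8).
With v_3 = 8, v = (0, 12, 8), so v_2 = 12.

12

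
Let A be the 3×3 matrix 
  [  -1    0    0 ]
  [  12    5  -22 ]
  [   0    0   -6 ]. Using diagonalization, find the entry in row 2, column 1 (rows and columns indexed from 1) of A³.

Characteristic polynomial: s^3 + 2s^2 - 29s - 30 = (s - 5)(s + 1)(s + 6), so the eigenvalues are -6, -1, 5.
s=-6: eigenvector (0, 2, 1).
s=5: eigenvector (0, 1, 0).
s=-1: eigenvector (1, -2, 0).
P = [[0, 0, 1], [2, 1, -2], [1, 0, 0]], D = diag(-6, 5, -1), P⁻¹ = [[0, 0, 1], [2, 1, -2], [1, 0, 0]].
A³ = P·diag(-216, 125, -1)·P⁻¹ = [[-1, 0, 0], [252, 125, -682], [0, 0, -216]].
The requested entry is 252.

252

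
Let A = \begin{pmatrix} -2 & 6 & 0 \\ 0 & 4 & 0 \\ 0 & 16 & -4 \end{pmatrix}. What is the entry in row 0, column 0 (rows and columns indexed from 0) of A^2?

Characteristic polynomial: s^3 + 2s^2 - 16s - 32 = (s - 4)(s + 2)(s + 4), so the eigenvalues are -4, -2, 4.
s=-2: eigenvector (1, 0, 0).
s=4: eigenvector (1, 1, 2).
s=-4: eigenvector (0, 0, 1).
P = [[1, 1, 0], [0, 1, 0], [0, 2, 1]], D = diag(-2, 4, -4), P⁻¹ = [[1, -1, 0], [0, 1, 0], [0, -2, 1]].
A² = P·diag(4, 16, 16)·P⁻¹ = [[4, 12, 0], [0, 16, 0], [0, 0, 16]].
The requested entry is 4.

4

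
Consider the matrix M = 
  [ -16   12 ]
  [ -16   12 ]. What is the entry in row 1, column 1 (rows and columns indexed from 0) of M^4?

Characteristic polynomial: μ^2 + 4μ = μ(μ + 4), so the eigenvalues are -4, 0.
μ=-4: eigenvector (1, 1).
μ=0: eigenvector (3, 4).
P = [[1, 3], [1, 4]], D = diag(-4, 0), P⁻¹ = [[4, -3], [-1, 1]].
M⁴ = P·diag(256, 0)·P⁻¹ = [[1024, -768], [1024, -768]].
The requested entry is -768.

-768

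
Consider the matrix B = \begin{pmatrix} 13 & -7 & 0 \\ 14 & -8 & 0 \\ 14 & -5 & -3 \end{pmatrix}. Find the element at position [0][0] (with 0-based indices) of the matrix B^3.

Characteristic polynomial: s^3 - 2s^2 - 21s - 18 = (s - 6)(s + 1)(s + 3), so the eigenvalues are -3, -1, 6.
s=-1: eigenvector (1, 2, 2).
s=6: eigenvector (-1, -1, -1).
s=-3: eigenvector (0, 0, 1).
P = [[1, -1, 0], [2, -1, 0], [2, -1, 1]], D = diag(-1, 6, -3), P⁻¹ = [[-1, 1, 0], [-2, 1, 0], [0, -1, 1]].
B³ = P·diag(-1, 216, -27)·P⁻¹ = [[433, -217, 0], [434, -218, 0], [434, -191, -27]].
The requested entry is 433.

433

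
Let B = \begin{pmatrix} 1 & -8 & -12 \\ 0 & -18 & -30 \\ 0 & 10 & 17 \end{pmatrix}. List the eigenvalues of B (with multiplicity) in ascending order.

Characteristic polynomial: p(λ) = λ^3 - 7λ + 6 = (λ - 2)(λ - 1)(λ + 3).
Roots (with multiplicity): -3, 1, 2.

-3, 1, 2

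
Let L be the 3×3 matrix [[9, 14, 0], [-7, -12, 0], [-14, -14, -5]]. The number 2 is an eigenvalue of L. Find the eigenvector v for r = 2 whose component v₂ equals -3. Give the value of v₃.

L − 2I = [[7, 14, 0], [-7, -14, 0], [-14, -14, -7]].
Solving (L − 2I)v = 0 gives the eigenspace spanned by (6, -3, -6).
With v₂ = -3, v = (6, -3, -6), so v₃ = -6.

-6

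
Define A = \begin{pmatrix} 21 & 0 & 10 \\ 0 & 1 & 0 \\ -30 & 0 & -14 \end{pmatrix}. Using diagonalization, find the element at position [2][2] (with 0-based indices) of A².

Characteristic polynomial: μ^3 - 8μ^2 + 13μ - 6 = (μ - 6)(μ - 1)^2, so the eigenvalues are 1, 1, 6.
μ=1: eigenvector (1, 0, -2).
μ=6: eigenvector (2, 0, -3).
μ=1: eigenvector (0, 1, 0).
P = [[1, 2, 0], [0, 0, 1], [-2, -3, 0]], D = diag(1, 6, 1), P⁻¹ = [[-3, 0, -2], [2, 0, 1], [0, 1, 0]].
A² = P·diag(1, 36, 1)·P⁻¹ = [[141, 0, 70], [0, 1, 0], [-210, 0, -104]].
The requested entry is -104.

-104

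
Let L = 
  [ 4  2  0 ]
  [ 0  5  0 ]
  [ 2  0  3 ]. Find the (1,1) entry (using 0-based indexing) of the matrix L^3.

125

Characteristic polynomial: λ^3 - 12λ^2 + 47λ - 60 = (λ - 5)(λ - 4)(λ - 3), so the eigenvalues are 3, 4, 5.
λ=3: eigenvector (0, 0, 1).
λ=5: eigenvector (2, 1, 2).
λ=4: eigenvector (1, 0, 2).
P = [[0, 2, 1], [0, 1, 0], [1, 2, 2]], D = diag(3, 5, 4), P⁻¹ = [[-2, 2, 1], [0, 1, 0], [1, -2, 0]].
L³ = P·diag(27, 125, 64)·P⁻¹ = [[64, 122, 0], [0, 125, 0], [74, 48, 27]].
The requested entry is 125.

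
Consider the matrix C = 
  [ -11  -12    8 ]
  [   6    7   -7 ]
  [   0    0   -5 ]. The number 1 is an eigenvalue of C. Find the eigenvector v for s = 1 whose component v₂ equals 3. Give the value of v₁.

-3

C − 1I = [[-12, -12, 8], [6, 6, -7], [0, 0, -6]].
Solving (C − 1I)v = 0 gives the eigenspace spanned by (-3, 3, 0).
With v₂ = 3, v = (-3, 3, 0), so v₁ = -3.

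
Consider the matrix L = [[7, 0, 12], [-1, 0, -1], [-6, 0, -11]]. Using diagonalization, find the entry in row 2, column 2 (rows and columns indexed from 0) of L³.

-251

Characteristic polynomial: μ^3 + 4μ^2 - 5μ = μ(μ - 1)(μ + 5), so the eigenvalues are -5, 0, 1.
μ=-5: eigenvector (1, 0, -1).
μ=0: eigenvector (0, 1, 0).
μ=1: eigenvector (2, -1, -1).
P = [[1, 0, 2], [0, 1, -1], [-1, 0, -1]], D = diag(-5, 0, 1), P⁻¹ = [[-1, 0, -2], [1, 1, 1], [1, 0, 1]].
L³ = P·diag(-125, 0, 1)·P⁻¹ = [[127, 0, 252], [-1, 0, -1], [-126, 0, -251]].
The requested entry is -251.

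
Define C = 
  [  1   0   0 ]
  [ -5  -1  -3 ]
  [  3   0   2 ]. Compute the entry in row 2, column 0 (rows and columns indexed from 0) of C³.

21

Characteristic polynomial: μ^3 - 2μ^2 - μ + 2 = (μ - 2)(μ - 1)(μ + 1), so the eigenvalues are -1, 1, 2.
μ=1: eigenvector (1, 2, -3).
μ=-1: eigenvector (0, 1, 0).
μ=2: eigenvector (0, -1, 1).
P = [[1, 0, 0], [2, 1, -1], [-3, 0, 1]], D = diag(1, -1, 2), P⁻¹ = [[1, 0, 0], [1, 1, 1], [3, 0, 1]].
C³ = P·diag(1, -1, 8)·P⁻¹ = [[1, 0, 0], [-23, -1, -9], [21, 0, 8]].
The requested entry is 21.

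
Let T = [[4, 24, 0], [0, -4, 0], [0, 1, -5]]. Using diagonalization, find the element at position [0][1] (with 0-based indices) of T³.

Characteristic polynomial: μ^3 + 5μ^2 - 16μ - 80 = (μ - 4)(μ + 4)(μ + 5), so the eigenvalues are -5, -4, 4.
μ=4: eigenvector (1, 0, 0).
μ=-4: eigenvector (-3, 1, 1).
μ=-5: eigenvector (0, 0, 1).
P = [[1, -3, 0], [0, 1, 0], [0, 1, 1]], D = diag(4, -4, -5), P⁻¹ = [[1, 3, 0], [0, 1, 0], [0, -1, 1]].
T³ = P·diag(64, -64, -125)·P⁻¹ = [[64, 384, 0], [0, -64, 0], [0, 61, -125]].
The requested entry is 384.

384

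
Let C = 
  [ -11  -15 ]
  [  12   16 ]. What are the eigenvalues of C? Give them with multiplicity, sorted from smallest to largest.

Characteristic polynomial: p(r) = r^2 - 5r + 4 = (r - 4)(r - 1).
Roots (with multiplicity): 1, 4.

1, 4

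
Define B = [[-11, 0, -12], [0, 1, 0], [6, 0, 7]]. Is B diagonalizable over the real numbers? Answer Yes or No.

Characteristic polynomial: p(λ) = λ^3 + 3λ^2 - 9λ + 5 = (λ - 1)^2(λ + 5).
λ = 1 has algebraic multiplicity 2; rank(B − 1I) = 1, so geometric multiplicity = 2.
Every eigenvalue has geometric = algebraic multiplicity, so B is diagonalizable.

Yes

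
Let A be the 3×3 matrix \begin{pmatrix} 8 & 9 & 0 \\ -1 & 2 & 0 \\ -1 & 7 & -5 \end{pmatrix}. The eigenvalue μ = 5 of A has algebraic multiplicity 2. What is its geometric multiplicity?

A − 5I = [[3, 9, 0], [-1, -3, 0], [-1, 7, -10]].
This matrix has rank 2, so its null space has dimension 3 − 2 = 1.

1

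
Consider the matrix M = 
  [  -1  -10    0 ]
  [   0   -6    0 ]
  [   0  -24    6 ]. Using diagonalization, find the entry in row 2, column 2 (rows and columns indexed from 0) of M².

Characteristic polynomial: μ^3 + μ^2 - 36μ - 36 = (μ - 6)(μ + 1)(μ + 6), so the eigenvalues are -6, -1, 6.
μ=-1: eigenvector (1, 0, 0).
μ=-6: eigenvector (2, 1, 2).
μ=6: eigenvector (0, 0, 1).
P = [[1, 2, 0], [0, 1, 0], [0, 2, 1]], D = diag(-1, -6, 6), P⁻¹ = [[1, -2, 0], [0, 1, 0], [0, -2, 1]].
M² = P·diag(1, 36, 36)·P⁻¹ = [[1, 70, 0], [0, 36, 0], [0, 0, 36]].
The requested entry is 36.

36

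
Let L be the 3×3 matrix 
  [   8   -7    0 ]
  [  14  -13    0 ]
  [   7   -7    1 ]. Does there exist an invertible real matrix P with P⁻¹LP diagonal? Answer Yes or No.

Characteristic polynomial: p(r) = r^3 + 4r^2 - 11r + 6 = (r - 1)^2(r + 6).
r = 1 has algebraic multiplicity 2; rank(L − 1I) = 1, so geometric multiplicity = 2.
Every eigenvalue has geometric = algebraic multiplicity, so L is diagonalizable.

Yes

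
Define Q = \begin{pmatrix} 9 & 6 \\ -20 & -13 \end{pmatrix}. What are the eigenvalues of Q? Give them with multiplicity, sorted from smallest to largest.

Characteristic polynomial: p(s) = s^2 + 4s + 3 = (s + 1)(s + 3).
Roots (with multiplicity): -3, -1.

-3, -1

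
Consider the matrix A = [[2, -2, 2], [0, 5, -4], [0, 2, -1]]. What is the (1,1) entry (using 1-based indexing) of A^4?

Characteristic polynomial: r^3 - 6r^2 + 11r - 6 = (r - 3)(r - 2)(r - 1), so the eigenvalues are 1, 2, 3.
r=2: eigenvector (1, 0, 0).
r=3: eigenvector (-2, 2, 1).
r=1: eigenvector (0, 1, 1).
P = [[1, -2, 0], [0, 2, 1], [0, 1, 1]], D = diag(2, 3, 1), P⁻¹ = [[1, 2, -2], [0, 1, -1], [0, -1, 2]].
A⁴ = P·diag(16, 81, 1)·P⁻¹ = [[16, -130, 130], [0, 161, -160], [0, 80, -79]].
The requested entry is 16.

16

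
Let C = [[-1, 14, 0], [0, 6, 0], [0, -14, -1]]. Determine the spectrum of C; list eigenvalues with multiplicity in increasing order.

Characteristic polynomial: p(r) = r^3 - 4r^2 - 11r - 6 = (r - 6)(r + 1)^2.
Roots (with multiplicity): -1, -1, 6.

-1, -1, 6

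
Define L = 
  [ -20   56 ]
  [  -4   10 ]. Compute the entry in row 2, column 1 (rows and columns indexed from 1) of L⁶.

Characteristic polynomial: λ^2 + 10λ + 24 = (λ + 4)(λ + 6), so the eigenvalues are -6, -4.
λ=-6: eigenvector (4, 1).
λ=-4: eigenvector (-7, -2).
P = [[4, -7], [1, -2]], D = diag(-6, -4), P⁻¹ = [[2, -7], [1, -4]].
L⁶ = P·diag(46656, 4096)·P⁻¹ = [[344576, -1191680], [85120, -293824]].
The requested entry is 85120.

85120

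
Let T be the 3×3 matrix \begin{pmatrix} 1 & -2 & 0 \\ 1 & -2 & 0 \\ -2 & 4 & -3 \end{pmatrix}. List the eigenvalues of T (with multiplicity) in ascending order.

Characteristic polynomial: p(μ) = μ^3 + 4μ^2 + 3μ = μ(μ + 1)(μ + 3).
Roots (with multiplicity): -3, -1, 0.

-3, -1, 0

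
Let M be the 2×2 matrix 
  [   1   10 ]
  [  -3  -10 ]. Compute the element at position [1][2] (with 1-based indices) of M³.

610

Characteristic polynomial: λ^2 + 9λ + 20 = (λ + 4)(λ + 5), so the eigenvalues are -5, -4.
λ=-5: eigenvector (-5, 3).
λ=-4: eigenvector (-2, 1).
P = [[-5, -2], [3, 1]], D = diag(-5, -4), P⁻¹ = [[1, 2], [-3, -5]].
M³ = P·diag(-125, -64)·P⁻¹ = [[241, 610], [-183, -430]].
The requested entry is 610.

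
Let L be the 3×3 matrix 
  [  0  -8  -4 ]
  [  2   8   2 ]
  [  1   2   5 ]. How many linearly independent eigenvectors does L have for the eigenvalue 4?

2

L − 4I = [[-4, -8, -4], [2, 4, 2], [1, 2, 1]].
This matrix has rank 1, so its null space has dimension 3 − 1 = 2.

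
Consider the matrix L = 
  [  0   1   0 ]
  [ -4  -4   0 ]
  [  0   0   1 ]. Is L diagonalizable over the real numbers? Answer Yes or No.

No

Characteristic polynomial: p(t) = t^3 + 3t^2 - 4 = (t - 1)(t + 2)^2.
t = -2 has algebraic multiplicity 2; rank(L + 2I) = 2, so geometric multiplicity = 1.
Geometric multiplicity < algebraic multiplicity, so L is not diagonalizable.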